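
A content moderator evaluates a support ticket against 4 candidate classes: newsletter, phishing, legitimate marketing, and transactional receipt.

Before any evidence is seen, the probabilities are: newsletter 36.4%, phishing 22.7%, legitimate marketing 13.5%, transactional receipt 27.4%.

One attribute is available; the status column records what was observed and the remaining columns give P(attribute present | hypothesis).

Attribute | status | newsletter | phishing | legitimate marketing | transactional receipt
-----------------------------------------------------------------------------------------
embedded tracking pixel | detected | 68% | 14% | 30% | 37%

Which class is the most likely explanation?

newsletter

By Bayes' rule, the unnormalized weight for each hypothesis is prior × likelihood:
  newsletter: 0.364 × 0.68 = 0.24752
  phishing: 0.227 × 0.14 = 0.03178
  legitimate marketing: 0.135 × 0.30 = 0.0405
  transactional receipt: 0.274 × 0.37 = 0.10138
Normalizing constant Z = 0.24752 + 0.03178 + 0.0405 + 0.10138 = 0.42118.
P(newsletter | evidence) ≈ 0.24752 / 0.42118 ≈ 0.588
P(phishing | evidence) ≈ 0.03178 / 0.42118 ≈ 0.075
P(legitimate marketing | evidence) ≈ 0.0405 / 0.42118 ≈ 0.096
P(transactional receipt | evidence) ≈ 0.10138 / 0.42118 ≈ 0.241
The largest is 0.588, so newsletter is most probable.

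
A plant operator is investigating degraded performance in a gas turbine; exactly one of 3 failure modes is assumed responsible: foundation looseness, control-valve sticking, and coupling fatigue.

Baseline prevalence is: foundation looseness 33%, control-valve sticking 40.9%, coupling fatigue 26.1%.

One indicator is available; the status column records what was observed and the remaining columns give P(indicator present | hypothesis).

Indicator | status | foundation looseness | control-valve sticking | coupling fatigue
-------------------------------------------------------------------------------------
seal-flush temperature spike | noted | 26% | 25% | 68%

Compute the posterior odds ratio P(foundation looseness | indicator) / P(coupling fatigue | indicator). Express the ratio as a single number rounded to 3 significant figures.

Posterior odds equal prior odds times the likelihood ratio; only the two competing hypotheses matter.
  foundation looseness: 0.330 × 0.26 = 0.0858
  coupling fatigue: 0.261 × 0.68 = 0.17748
Posterior odds = 0.0858 / 0.17748 ≈ 0.483.

0.483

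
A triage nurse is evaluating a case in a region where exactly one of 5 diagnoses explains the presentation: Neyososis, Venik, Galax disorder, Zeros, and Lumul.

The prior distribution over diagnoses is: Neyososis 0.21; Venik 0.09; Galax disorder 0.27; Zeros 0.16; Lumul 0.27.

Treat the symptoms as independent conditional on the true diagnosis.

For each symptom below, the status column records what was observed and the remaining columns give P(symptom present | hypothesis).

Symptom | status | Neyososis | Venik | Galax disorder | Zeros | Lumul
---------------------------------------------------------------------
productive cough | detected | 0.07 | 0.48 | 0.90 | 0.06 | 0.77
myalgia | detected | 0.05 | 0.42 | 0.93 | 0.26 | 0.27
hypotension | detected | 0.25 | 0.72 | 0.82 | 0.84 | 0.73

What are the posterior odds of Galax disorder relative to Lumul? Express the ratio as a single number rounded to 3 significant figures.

The normalizing constant cancels in an odds ratio, so compute prior × likelihood for the two hypotheses only:
  Galax disorder: 0.27 × 0.90 × 0.93 × 0.82 = 0.18531
  Lumul: 0.27 × 0.77 × 0.27 × 0.73 = 0.040977
Posterior odds = 0.18531 / 0.040977 ≈ 4.52.

4.52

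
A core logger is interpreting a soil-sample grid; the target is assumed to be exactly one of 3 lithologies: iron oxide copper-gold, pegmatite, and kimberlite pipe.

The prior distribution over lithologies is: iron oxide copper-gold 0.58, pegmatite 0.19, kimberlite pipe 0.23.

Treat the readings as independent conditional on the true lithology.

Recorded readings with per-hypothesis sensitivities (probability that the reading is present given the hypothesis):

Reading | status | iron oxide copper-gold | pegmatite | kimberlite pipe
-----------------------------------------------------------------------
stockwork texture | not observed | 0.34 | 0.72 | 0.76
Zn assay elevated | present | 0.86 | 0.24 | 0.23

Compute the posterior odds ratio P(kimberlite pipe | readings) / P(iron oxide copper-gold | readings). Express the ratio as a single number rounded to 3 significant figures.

The normalizing constant cancels in an odds ratio, so compute prior × likelihood for the two hypotheses only (using 1 − P(present | H) for each absent reading):
  kimberlite pipe: 0.23 × (1 − 0.76) × 0.23 = 0.012696
  iron oxide copper-gold: 0.58 × (1 − 0.34) × 0.86 = 0.32921
Posterior odds = 0.012696 / 0.32921 ≈ 0.0386.

0.0386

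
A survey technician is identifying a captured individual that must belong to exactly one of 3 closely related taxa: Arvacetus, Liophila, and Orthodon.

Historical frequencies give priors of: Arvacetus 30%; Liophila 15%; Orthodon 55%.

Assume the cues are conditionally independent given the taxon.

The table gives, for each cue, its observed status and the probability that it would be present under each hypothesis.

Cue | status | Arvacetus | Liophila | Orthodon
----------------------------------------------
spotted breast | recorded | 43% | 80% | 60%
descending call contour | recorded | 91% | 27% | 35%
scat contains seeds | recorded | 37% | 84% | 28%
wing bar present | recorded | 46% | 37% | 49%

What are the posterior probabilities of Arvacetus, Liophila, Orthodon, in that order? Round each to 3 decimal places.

0.435, 0.219, 0.345

For each hypothesis, the unnormalized posterior weight is prior × product of the cue likelihoods:
  Arvacetus: 0.30 × 0.43 × 0.91 × 0.37 × 0.46 = 0.01998
  Liophila: 0.15 × 0.80 × 0.27 × 0.84 × 0.37 = 0.01007
  Orthodon: 0.55 × 0.60 × 0.35 × 0.28 × 0.49 = 0.015847
The unnormalized weights sum to 0.045896.
P(Arvacetus | evidence) = 0.01998 / 0.045896 ≈ 0.435
P(Liophila | evidence) = 0.01007 / 0.045896 ≈ 0.219
P(Orthodon | evidence) = 0.015847 / 0.045896 ≈ 0.345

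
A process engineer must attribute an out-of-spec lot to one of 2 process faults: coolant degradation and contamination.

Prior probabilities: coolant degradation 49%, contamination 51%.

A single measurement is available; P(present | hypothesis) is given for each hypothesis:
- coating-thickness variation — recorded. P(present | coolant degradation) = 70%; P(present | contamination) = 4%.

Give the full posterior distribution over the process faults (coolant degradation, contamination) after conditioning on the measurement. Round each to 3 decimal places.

By Bayes' rule, the unnormalized weight for each hypothesis is prior × likelihood:
  coolant degradation: 0.49 × 0.70 = 0.343
  contamination: 0.51 × 0.04 = 0.0204
The unnormalized weights sum to 0.3634.
P(coolant degradation | evidence) = 0.343 / 0.3634 ≈ 0.944
P(contamination | evidence) = 0.0204 / 0.3634 ≈ 0.056

0.944, 0.056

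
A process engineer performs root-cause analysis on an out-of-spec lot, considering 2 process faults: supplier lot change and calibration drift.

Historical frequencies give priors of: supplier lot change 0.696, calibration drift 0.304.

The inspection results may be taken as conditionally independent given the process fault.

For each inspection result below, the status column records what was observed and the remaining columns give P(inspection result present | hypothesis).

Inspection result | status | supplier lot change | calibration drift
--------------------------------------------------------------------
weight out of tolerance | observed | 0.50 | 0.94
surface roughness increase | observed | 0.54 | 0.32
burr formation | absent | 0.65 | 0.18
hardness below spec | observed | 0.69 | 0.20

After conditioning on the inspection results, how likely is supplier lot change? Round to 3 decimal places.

0.752

For each hypothesis, the unnormalized posterior weight is prior × product of the inspection result likelihoods (using 1 − P(present | H) for each absent inspection result):
  supplier lot change: 0.696 × 0.50 × 0.54 × (1 − 0.65) × 0.69 = 0.045383
  calibration drift: 0.304 × 0.94 × 0.32 × (1 − 0.18) × 0.20 = 0.014997
Normalizing constant Z = 0.045383 + 0.014997 = 0.060379.
P(supplier lot change | evidence) = 0.045383 / 0.060379 ≈ 0.752.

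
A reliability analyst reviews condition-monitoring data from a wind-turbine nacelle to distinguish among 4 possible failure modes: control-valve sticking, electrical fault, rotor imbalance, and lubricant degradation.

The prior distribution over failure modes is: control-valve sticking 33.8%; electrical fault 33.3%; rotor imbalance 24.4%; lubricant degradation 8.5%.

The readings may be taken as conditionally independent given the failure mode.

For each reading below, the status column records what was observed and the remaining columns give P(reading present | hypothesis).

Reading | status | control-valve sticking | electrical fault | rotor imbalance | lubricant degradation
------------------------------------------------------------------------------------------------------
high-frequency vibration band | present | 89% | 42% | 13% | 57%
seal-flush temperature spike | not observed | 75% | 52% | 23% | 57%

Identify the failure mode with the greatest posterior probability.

By Bayes' rule with conditional independence, the unnormalized weight for each hypothesis is prior × ∏ likelihoods (using 1 − P(present | H) for each absent reading):
  control-valve sticking: 0.338 × 0.89 × (1 − 0.75) = 0.075205
  electrical fault: 0.333 × 0.42 × (1 − 0.52) = 0.067133
  rotor imbalance: 0.244 × 0.13 × (1 − 0.23) = 0.024424
  lubricant degradation: 0.085 × 0.57 × (1 − 0.57) = 0.020834
Marginal likelihood of the evidence = 0.1876.
P(control-valve sticking | evidence) ≈ 0.075205 / 0.1876 ≈ 0.401
P(electrical fault | evidence) ≈ 0.067133 / 0.1876 ≈ 0.358
P(rotor imbalance | evidence) ≈ 0.024424 / 0.1876 ≈ 0.130
P(lubricant degradation | evidence) ≈ 0.020834 / 0.1876 ≈ 0.111
The largest is 0.401, so control-valve sticking is most probable.

control-valve sticking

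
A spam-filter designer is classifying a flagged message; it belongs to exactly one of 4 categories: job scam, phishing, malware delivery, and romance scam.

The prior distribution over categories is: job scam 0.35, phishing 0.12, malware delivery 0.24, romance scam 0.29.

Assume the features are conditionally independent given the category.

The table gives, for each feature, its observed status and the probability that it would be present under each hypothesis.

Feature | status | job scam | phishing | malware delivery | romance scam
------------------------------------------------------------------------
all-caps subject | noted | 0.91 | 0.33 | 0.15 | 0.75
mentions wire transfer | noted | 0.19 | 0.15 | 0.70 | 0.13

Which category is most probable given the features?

job scam

By Bayes' rule with conditional independence, the unnormalized weight for each hypothesis is prior × ∏ likelihoods:
  job scam: 0.35 × 0.91 × 0.19 = 0.060515
  phishing: 0.12 × 0.33 × 0.15 = 0.00594
  malware delivery: 0.24 × 0.15 × 0.70 = 0.0252
  romance scam: 0.29 × 0.75 × 0.13 = 0.028275
Normalizing constant Z = 0.060515 + 0.00594 + 0.0252 + 0.028275 = 0.11993.
P(job scam | evidence) ≈ 0.060515 / 0.11993 ≈ 0.505
P(phishing | evidence) ≈ 0.00594 / 0.11993 ≈ 0.050
P(malware delivery | evidence) ≈ 0.0252 / 0.11993 ≈ 0.210
P(romance scam | evidence) ≈ 0.028275 / 0.11993 ≈ 0.236
The largest is 0.505, so job scam is most probable.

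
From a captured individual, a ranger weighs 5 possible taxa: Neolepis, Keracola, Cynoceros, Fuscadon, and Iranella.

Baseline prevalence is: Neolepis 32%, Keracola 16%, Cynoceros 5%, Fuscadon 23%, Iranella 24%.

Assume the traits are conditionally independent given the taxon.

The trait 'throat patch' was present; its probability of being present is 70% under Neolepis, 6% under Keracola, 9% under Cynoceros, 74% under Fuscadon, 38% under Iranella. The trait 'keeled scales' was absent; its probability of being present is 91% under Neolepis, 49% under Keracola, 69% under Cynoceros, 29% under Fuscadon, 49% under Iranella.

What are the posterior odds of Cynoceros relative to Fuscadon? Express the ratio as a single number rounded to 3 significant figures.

The normalizing constant cancels in an odds ratio, so compute prior × likelihood for the two hypotheses only (using 1 − P(present | H) for each absent trait):
  Cynoceros: 0.05 × 0.09 × (1 − 0.69) = 0.001395
  Fuscadon: 0.23 × 0.74 × (1 − 0.29) = 0.12084
Posterior odds = 0.001395 / 0.12084 ≈ 0.0115.

0.0115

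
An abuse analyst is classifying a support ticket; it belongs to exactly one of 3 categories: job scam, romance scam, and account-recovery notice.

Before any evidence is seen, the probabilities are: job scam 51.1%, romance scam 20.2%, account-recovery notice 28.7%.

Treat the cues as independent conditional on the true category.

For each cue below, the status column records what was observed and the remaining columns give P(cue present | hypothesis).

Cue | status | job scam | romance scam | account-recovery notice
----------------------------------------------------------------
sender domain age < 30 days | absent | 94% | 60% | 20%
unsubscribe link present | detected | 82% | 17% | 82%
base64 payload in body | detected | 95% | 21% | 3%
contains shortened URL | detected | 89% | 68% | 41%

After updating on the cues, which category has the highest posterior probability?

By Bayes' rule with conditional independence, the unnormalized weight for each hypothesis is prior × ∏ likelihoods (using 1 − P(present | H) for each absent cue):
  job scam: 0.511 × (1 − 0.94) × 0.82 × 0.95 × 0.89 = 0.021257
  romance scam: 0.202 × (1 − 0.60) × 0.17 × 0.21 × 0.68 = 0.0019615
  account-recovery notice: 0.287 × (1 − 0.20) × 0.82 × 0.03 × 0.41 = 0.0023157
Marginal likelihood of the evidence = 0.025534.
P(job scam | evidence) ≈ 0.021257 / 0.025534 ≈ 0.832
P(romance scam | evidence) ≈ 0.0019615 / 0.025534 ≈ 0.077
P(account-recovery notice | evidence) ≈ 0.0023157 / 0.025534 ≈ 0.091
The largest is 0.832, so job scam is most probable.

job scam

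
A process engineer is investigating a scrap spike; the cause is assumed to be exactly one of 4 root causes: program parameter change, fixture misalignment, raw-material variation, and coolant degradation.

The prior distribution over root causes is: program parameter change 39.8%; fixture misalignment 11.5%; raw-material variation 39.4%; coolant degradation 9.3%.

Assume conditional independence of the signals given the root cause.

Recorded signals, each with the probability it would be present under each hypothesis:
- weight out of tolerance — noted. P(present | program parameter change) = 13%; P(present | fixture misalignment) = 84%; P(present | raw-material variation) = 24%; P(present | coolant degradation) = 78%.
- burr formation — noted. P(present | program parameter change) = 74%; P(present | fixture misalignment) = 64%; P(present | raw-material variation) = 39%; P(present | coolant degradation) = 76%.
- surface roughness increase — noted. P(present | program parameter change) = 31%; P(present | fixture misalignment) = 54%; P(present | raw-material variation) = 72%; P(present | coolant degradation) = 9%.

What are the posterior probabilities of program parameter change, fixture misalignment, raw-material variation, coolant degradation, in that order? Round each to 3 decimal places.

For each hypothesis, the unnormalized posterior weight is prior × product of the signal likelihoods:
  program parameter change: 0.398 × 0.13 × 0.74 × 0.31 = 0.011869
  fixture misalignment: 0.115 × 0.84 × 0.64 × 0.54 = 0.033385
  raw-material variation: 0.394 × 0.24 × 0.39 × 0.72 = 0.026552
  coolant degradation: 0.093 × 0.78 × 0.76 × 0.09 = 0.0049617
Marginal likelihood of the evidence = 0.076768.
P(program parameter change | evidence) = 0.011869 / 0.076768 ≈ 0.155
P(fixture misalignment | evidence) = 0.033385 / 0.076768 ≈ 0.435
P(raw-material variation | evidence) = 0.026552 / 0.076768 ≈ 0.346
P(coolant degradation | evidence) = 0.0049617 / 0.076768 ≈ 0.065

0.155, 0.435, 0.346, 0.065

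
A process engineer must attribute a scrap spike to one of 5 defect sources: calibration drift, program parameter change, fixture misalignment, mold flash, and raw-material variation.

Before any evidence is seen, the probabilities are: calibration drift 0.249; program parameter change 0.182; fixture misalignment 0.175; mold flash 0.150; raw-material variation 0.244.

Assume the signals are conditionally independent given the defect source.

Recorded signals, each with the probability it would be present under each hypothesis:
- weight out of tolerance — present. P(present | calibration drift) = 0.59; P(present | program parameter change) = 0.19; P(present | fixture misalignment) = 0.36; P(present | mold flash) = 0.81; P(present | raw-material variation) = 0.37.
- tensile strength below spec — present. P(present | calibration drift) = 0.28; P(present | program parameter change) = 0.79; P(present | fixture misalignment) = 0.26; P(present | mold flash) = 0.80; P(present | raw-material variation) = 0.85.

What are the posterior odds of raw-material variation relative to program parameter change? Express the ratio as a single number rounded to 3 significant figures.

Posterior odds equal prior odds times the likelihood ratio; only the two competing hypotheses matter.
  raw-material variation: 0.244 × 0.37 × 0.85 = 0.076738
  program parameter change: 0.182 × 0.19 × 0.79 = 0.027318
Posterior odds = 0.076738 / 0.027318 ≈ 2.81.

2.81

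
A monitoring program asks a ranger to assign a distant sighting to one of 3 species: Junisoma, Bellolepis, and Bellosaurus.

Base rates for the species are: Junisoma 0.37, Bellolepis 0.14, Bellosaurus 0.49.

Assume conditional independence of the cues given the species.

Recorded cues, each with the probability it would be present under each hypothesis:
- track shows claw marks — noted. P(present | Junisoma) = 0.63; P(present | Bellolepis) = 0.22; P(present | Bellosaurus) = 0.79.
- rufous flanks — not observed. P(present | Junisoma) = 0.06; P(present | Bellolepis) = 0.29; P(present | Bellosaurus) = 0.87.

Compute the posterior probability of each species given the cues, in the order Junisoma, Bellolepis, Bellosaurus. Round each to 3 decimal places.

0.752, 0.075, 0.173

By Bayes' rule with conditional independence, the unnormalized weight for each hypothesis is prior × ∏ likelihoods (using 1 − P(present | H) for each absent cue):
  Junisoma: 0.37 × 0.63 × (1 − 0.06) = 0.21911
  Bellolepis: 0.14 × 0.22 × (1 − 0.29) = 0.021868
  Bellosaurus: 0.49 × 0.79 × (1 − 0.87) = 0.050323
The unnormalized weights sum to 0.2913.
P(Junisoma | evidence) = 0.21911 / 0.2913 ≈ 0.752
P(Bellolepis | evidence) = 0.021868 / 0.2913 ≈ 0.075
P(Bellosaurus | evidence) = 0.050323 / 0.2913 ≈ 0.173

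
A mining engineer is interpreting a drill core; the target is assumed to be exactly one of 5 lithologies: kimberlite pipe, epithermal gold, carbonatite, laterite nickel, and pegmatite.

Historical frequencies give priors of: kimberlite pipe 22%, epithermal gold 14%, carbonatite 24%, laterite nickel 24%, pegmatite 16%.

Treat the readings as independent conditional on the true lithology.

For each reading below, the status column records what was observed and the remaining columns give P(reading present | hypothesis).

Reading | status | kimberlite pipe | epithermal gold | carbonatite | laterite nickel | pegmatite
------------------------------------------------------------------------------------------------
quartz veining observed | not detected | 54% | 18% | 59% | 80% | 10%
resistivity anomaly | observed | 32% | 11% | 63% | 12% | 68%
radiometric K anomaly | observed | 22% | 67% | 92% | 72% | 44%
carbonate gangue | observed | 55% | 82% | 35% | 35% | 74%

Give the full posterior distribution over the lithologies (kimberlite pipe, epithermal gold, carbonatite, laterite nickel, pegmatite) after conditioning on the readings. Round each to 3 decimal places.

Multiply each prior by the joint likelihood of the reading pattern (using 1 − P(present | H) for each absent reading):
  kimberlite pipe: 0.22 × (1 − 0.54) × 0.32 × 0.22 × 0.55 = 0.0039185
  epithermal gold: 0.14 × (1 − 0.18) × 0.11 × 0.67 × 0.82 = 0.0069378
  carbonatite: 0.24 × (1 − 0.59) × 0.63 × 0.92 × 0.35 = 0.019961
  laterite nickel: 0.24 × (1 − 0.80) × 0.12 × 0.72 × 0.35 = 0.0014515
  pegmatite: 0.16 × (1 − 0.10) × 0.68 × 0.44 × 0.74 = 0.031883
The unnormalized weights sum to 0.064152.
P(kimberlite pipe | evidence) = 0.0039185 / 0.064152 ≈ 0.061
P(epithermal gold | evidence) = 0.0069378 / 0.064152 ≈ 0.108
P(carbonatite | evidence) = 0.019961 / 0.064152 ≈ 0.311
P(laterite nickel | evidence) = 0.0014515 / 0.064152 ≈ 0.023
P(pegmatite | evidence) = 0.031883 / 0.064152 ≈ 0.497

0.061, 0.108, 0.311, 0.023, 0.497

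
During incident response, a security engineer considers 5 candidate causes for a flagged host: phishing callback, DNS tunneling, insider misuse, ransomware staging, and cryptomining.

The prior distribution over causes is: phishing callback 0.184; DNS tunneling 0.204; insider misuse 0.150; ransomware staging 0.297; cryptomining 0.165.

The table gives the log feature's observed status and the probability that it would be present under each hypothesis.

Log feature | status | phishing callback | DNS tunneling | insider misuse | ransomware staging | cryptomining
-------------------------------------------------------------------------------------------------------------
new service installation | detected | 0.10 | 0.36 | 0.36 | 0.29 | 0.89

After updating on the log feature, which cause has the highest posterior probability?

Multiply each prior by the likelihood of the log feature:
  phishing callback: 0.184 × 0.10 = 0.0184
  DNS tunneling: 0.204 × 0.36 = 0.07344
  insider misuse: 0.150 × 0.36 = 0.054
  ransomware staging: 0.297 × 0.29 = 0.08613
  cryptomining: 0.165 × 0.89 = 0.14685
The unnormalized weights sum to 0.37882.
P(phishing callback | evidence) ≈ 0.0184 / 0.37882 ≈ 0.049
P(DNS tunneling | evidence) ≈ 0.07344 / 0.37882 ≈ 0.194
P(insider misuse | evidence) ≈ 0.054 / 0.37882 ≈ 0.143
P(ransomware staging | evidence) ≈ 0.08613 / 0.37882 ≈ 0.227
P(cryptomining | evidence) ≈ 0.14685 / 0.37882 ≈ 0.388
The largest is 0.388, so cryptomining is most probable.

cryptomining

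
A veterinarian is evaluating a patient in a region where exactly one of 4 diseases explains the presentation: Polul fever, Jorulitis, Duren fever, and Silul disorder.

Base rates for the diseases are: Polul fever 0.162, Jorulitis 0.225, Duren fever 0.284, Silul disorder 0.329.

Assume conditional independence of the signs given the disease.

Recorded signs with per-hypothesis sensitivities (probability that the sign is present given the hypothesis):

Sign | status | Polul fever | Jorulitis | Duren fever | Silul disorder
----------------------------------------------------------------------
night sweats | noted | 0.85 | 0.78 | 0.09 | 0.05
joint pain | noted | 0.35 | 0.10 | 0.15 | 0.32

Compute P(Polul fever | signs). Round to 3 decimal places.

0.644

By Bayes' rule with conditional independence, the unnormalized weight for each hypothesis is prior × ∏ likelihoods:
  Polul fever: 0.162 × 0.85 × 0.35 = 0.048195
  Jorulitis: 0.225 × 0.78 × 0.10 = 0.01755
  Duren fever: 0.284 × 0.09 × 0.15 = 0.003834
  Silul disorder: 0.329 × 0.05 × 0.32 = 0.005264
Marginal likelihood of the evidence = 0.074843.
P(Polul fever | evidence) = 0.048195 / 0.074843 ≈ 0.644.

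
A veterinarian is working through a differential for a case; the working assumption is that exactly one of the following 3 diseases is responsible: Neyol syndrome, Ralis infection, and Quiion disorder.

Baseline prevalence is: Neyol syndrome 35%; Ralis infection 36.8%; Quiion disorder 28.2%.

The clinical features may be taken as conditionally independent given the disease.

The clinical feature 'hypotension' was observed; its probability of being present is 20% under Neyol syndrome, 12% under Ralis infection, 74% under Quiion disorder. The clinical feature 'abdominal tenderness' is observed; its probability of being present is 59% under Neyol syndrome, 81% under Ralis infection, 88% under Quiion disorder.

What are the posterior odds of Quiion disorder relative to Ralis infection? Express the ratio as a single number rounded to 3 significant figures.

The normalizing constant cancels in an odds ratio, so compute prior × likelihood for the two hypotheses only:
  Quiion disorder: 0.282 × 0.74 × 0.88 = 0.18364
  Ralis infection: 0.368 × 0.12 × 0.81 = 0.03577
Posterior odds = 0.18364 / 0.03577 ≈ 5.13.

5.13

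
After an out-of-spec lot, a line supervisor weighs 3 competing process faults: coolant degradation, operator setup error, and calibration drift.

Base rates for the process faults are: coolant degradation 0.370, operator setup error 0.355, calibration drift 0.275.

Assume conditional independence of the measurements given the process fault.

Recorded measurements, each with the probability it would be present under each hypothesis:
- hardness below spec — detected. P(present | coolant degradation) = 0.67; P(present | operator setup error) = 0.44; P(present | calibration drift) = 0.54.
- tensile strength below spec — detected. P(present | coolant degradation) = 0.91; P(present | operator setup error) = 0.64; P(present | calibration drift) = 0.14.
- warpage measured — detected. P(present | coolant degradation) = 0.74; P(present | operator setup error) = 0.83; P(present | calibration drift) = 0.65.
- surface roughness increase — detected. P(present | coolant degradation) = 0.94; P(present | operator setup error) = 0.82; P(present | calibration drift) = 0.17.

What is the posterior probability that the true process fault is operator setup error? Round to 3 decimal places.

By Bayes' rule with conditional independence, the unnormalized weight for each hypothesis is prior × ∏ likelihoods:
  coolant degradation: 0.370 × 0.67 × 0.91 × 0.74 × 0.94 = 0.15692
  operator setup error: 0.355 × 0.44 × 0.64 × 0.83 × 0.82 = 0.068038
  calibration drift: 0.275 × 0.54 × 0.14 × 0.65 × 0.17 = 0.0022973
Normalizing constant Z = 0.15692 + 0.068038 + 0.0022973 = 0.22726.
P(operator setup error | evidence) = 0.068038 / 0.22726 ≈ 0.299.

0.299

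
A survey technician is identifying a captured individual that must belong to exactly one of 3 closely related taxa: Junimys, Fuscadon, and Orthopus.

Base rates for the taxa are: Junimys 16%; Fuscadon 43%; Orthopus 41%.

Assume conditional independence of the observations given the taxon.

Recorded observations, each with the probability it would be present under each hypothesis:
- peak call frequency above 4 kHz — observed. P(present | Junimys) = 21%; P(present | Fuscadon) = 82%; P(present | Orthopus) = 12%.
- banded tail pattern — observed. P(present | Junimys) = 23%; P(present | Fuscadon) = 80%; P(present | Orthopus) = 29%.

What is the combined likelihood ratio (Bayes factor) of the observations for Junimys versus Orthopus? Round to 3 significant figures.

The Bayes factor is the ratio of the joint likelihoods of the evidence pattern under the two hypotheses.
  Junimys: 0.21 × 0.23 = 0.0483
  Orthopus: 0.12 × 0.29 = 0.0348
Bayes factor = 0.0483 / 0.0348 ≈ 1.39

1.39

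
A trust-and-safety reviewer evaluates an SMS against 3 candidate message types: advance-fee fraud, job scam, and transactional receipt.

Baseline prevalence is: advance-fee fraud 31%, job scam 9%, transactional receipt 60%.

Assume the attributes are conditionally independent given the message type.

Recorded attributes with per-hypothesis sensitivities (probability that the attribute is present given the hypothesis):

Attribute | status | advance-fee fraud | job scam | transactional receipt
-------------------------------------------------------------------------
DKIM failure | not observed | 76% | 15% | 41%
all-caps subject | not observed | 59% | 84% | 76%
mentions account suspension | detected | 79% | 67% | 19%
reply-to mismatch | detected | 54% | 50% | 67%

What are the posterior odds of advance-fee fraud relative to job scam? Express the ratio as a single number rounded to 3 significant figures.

Posterior odds equal prior odds times the likelihood ratio; only the two competing hypotheses matter (using 1 − P(present | H) for each absent attribute).
  advance-fee fraud: 0.31 × (1 − 0.76) × (1 − 0.59) × 0.79 × 0.54 = 0.013013
  job scam: 0.09 × (1 − 0.15) × (1 − 0.84) × 0.67 × 0.50 = 0.0041004
Odds(advance-fee fraud : job scam) = 0.013013 / 0.0041004 ≈ 3.17.

3.17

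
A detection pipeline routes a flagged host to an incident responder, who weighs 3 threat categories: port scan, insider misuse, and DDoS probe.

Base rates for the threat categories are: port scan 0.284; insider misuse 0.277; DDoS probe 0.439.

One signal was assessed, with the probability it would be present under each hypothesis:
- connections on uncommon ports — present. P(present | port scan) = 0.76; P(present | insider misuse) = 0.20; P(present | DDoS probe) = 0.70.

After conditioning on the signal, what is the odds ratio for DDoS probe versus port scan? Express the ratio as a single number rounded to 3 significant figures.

Posterior odds equal prior odds times the likelihood ratio; only the two competing hypotheses matter.
  DDoS probe: 0.439 × 0.70 = 0.3073
  port scan: 0.284 × 0.76 = 0.21584
Odds(DDoS probe : port scan) = 0.3073 / 0.21584 ≈ 1.42.

1.42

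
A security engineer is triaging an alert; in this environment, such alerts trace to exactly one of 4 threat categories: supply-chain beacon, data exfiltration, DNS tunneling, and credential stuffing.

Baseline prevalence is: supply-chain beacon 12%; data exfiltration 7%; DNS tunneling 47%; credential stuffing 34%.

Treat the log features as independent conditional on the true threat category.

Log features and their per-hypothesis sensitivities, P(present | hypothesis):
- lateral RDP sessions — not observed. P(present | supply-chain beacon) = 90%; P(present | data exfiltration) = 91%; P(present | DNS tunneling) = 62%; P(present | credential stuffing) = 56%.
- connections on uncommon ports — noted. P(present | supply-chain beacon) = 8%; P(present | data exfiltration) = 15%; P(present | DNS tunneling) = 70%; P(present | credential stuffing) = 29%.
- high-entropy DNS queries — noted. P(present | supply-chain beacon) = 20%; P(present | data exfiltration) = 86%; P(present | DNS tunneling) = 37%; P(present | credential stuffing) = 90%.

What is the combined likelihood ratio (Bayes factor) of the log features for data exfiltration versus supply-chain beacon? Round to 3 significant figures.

Take the product of per-log feature likelihoods under each hypothesis (using 1 − P(present | H) for each absent log feature), then divide.
  data exfiltration: (1 − 0.91) × 0.15 × 0.86 = 0.01161
  supply-chain beacon: (1 − 0.90) × 0.08 × 0.20 = 0.0016
Bayes factor = 0.01161 / 0.0016 ≈ 7.26

7.26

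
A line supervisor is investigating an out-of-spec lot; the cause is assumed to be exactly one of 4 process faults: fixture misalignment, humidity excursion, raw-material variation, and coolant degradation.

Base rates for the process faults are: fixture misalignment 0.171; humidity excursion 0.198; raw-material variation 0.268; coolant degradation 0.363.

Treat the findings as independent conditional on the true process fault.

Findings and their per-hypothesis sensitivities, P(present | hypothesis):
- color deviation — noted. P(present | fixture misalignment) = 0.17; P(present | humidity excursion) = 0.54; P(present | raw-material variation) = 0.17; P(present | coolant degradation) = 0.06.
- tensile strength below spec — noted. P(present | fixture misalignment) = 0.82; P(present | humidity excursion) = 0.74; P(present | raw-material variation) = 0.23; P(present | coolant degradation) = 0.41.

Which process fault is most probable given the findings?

humidity excursion

By Bayes' rule with conditional independence, the unnormalized weight for each hypothesis is prior × ∏ likelihoods:
  fixture misalignment: 0.171 × 0.17 × 0.82 = 0.023837
  humidity excursion: 0.198 × 0.54 × 0.74 = 0.079121
  raw-material variation: 0.268 × 0.17 × 0.23 = 0.010479
  coolant degradation: 0.363 × 0.06 × 0.41 = 0.0089298
Marginal likelihood of the evidence = 0.12237.
P(fixture misalignment | evidence) ≈ 0.023837 / 0.12237 ≈ 0.195
P(humidity excursion | evidence) ≈ 0.079121 / 0.12237 ≈ 0.647
P(raw-material variation | evidence) ≈ 0.010479 / 0.12237 ≈ 0.086
P(coolant degradation | evidence) ≈ 0.0089298 / 0.12237 ≈ 0.073
The largest is 0.647, so humidity excursion is most probable.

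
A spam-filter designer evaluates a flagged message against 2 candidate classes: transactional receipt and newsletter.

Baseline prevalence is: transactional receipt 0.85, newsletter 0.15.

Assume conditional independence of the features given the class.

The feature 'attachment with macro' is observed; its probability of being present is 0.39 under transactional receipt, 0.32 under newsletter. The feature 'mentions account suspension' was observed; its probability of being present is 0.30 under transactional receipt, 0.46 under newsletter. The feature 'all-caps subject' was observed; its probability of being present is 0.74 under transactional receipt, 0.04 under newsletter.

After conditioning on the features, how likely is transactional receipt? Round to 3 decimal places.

Multiply each prior by the joint likelihood of the feature pattern:
  transactional receipt: 0.85 × 0.39 × 0.30 × 0.74 = 0.073593
  newsletter: 0.15 × 0.32 × 0.46 × 0.04 = 0.0008832
Marginal likelihood of the evidence = 0.074476.
P(transactional receipt | evidence) = 0.073593 / 0.074476 ≈ 0.988.

0.988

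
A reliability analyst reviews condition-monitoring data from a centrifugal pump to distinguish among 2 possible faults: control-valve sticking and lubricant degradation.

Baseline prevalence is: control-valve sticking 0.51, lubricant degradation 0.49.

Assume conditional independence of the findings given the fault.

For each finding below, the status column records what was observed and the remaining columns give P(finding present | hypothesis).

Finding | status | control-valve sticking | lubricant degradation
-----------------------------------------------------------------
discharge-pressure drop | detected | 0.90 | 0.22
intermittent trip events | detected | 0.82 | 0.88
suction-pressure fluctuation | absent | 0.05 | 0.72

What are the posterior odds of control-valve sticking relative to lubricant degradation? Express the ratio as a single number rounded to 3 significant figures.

13.5

Posterior odds equal prior odds times the likelihood ratio; only the two competing hypotheses matter (using 1 − P(present | H) for each absent finding).
  control-valve sticking: 0.51 × 0.90 × 0.82 × (1 − 0.05) = 0.35756
  lubricant degradation: 0.49 × 0.22 × 0.88 × (1 − 0.72) = 0.026562
Odds(control-valve sticking : lubricant degradation) = 0.35756 / 0.026562 ≈ 13.5.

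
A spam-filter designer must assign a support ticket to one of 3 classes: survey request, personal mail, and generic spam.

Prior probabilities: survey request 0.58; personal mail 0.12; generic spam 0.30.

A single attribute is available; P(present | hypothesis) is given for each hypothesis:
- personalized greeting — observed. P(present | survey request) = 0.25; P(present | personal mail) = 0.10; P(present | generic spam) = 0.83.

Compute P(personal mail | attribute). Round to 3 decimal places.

0.030

Multiply each prior by the likelihood of the attribute:
  survey request: 0.58 × 0.25 = 0.145
  personal mail: 0.12 × 0.10 = 0.012
  generic spam: 0.30 × 0.83 = 0.249
The unnormalized weights sum to 0.406.
P(personal mail | evidence) = 0.012 / 0.406 ≈ 0.030.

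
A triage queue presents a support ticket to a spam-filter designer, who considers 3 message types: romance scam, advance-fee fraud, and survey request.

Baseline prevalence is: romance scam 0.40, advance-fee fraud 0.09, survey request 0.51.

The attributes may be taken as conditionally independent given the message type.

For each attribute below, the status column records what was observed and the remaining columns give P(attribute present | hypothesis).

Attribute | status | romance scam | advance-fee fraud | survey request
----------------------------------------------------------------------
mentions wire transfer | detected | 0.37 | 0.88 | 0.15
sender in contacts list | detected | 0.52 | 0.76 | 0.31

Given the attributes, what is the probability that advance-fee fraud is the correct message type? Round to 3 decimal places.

0.374

For each hypothesis, the unnormalized posterior weight is prior × product of the attribute likelihoods:
  romance scam: 0.40 × 0.37 × 0.52 = 0.07696
  advance-fee fraud: 0.09 × 0.88 × 0.76 = 0.060192
  survey request: 0.51 × 0.15 × 0.31 = 0.023715
Marginal likelihood of the evidence = 0.16087.
P(advance-fee fraud | evidence) = 0.060192 / 0.16087 ≈ 0.374.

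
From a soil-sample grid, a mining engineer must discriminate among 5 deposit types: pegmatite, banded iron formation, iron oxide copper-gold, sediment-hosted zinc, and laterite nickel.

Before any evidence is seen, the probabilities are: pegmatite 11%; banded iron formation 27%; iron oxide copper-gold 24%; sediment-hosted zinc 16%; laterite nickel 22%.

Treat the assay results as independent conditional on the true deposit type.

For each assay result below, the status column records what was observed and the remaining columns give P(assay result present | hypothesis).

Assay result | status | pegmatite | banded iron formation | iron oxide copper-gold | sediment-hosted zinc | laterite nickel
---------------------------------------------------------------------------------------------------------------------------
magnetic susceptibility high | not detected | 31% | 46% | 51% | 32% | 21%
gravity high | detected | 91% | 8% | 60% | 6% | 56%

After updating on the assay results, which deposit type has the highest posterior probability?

laterite nickel

Multiply each prior by the joint likelihood of the assay result pattern (using 1 − P(present | H) for each absent assay result):
  pegmatite: 0.11 × (1 − 0.31) × 0.91 = 0.069069
  banded iron formation: 0.27 × (1 − 0.46) × 0.08 = 0.011664
  iron oxide copper-gold: 0.24 × (1 − 0.51) × 0.60 = 0.07056
  sediment-hosted zinc: 0.16 × (1 − 0.32) × 0.06 = 0.006528
  laterite nickel: 0.22 × (1 − 0.21) × 0.56 = 0.097328
Marginal likelihood of the evidence = 0.25515.
P(pegmatite | evidence) ≈ 0.069069 / 0.25515 ≈ 0.271
P(banded iron formation | evidence) ≈ 0.011664 / 0.25515 ≈ 0.046
P(iron oxide copper-gold | evidence) ≈ 0.07056 / 0.25515 ≈ 0.277
P(sediment-hosted zinc | evidence) ≈ 0.006528 / 0.25515 ≈ 0.026
P(laterite nickel | evidence) ≈ 0.097328 / 0.25515 ≈ 0.381
The largest is 0.381, so laterite nickel is most probable.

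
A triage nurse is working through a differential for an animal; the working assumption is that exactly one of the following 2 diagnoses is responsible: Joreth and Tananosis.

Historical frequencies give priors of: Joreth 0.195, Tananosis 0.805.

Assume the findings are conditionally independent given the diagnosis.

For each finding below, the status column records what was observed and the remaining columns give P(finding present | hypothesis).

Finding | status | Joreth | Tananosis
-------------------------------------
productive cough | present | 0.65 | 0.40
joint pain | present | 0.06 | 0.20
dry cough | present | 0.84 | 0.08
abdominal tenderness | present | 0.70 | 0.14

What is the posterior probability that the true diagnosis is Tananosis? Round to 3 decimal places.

0.139

By Bayes' rule with conditional independence, the unnormalized weight for each hypothesis is prior × ∏ likelihoods:
  Joreth: 0.195 × 0.65 × 0.06 × 0.84 × 0.70 = 0.0044717
  Tananosis: 0.805 × 0.40 × 0.20 × 0.08 × 0.14 = 0.00072128
The unnormalized weights sum to 0.005193.
P(Tananosis | evidence) = 0.00072128 / 0.005193 ≈ 0.139.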